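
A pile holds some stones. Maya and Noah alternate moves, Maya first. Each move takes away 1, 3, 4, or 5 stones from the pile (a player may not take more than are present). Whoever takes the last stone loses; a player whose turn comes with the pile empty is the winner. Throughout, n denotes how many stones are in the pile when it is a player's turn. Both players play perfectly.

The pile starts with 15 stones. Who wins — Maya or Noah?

Maya wins.

Classify positions by backward induction: terminal positions (no move available) are W. From any other position, the mover wins iff some move reaches an L.
n=0: no move; the opponent has just taken the last stone and therefore loses → W
n=1: only reaches 0(W), which is W → L
n=2: reaches L-position 1 → W
n=3: only reaches 2(W), 0(W), all W → L
n=4: reaches L-position 3 → W
n=5: reaches L-position 1 → W
n=6: reaches L-position 3 → W
n=7: reaches L-position 3 → W
n=8: reaches L-position 3 → W
n=9: only reaches 8(W), 6(W), 5(W), 4(W), all W → L
n=10: reaches L-position 9 → W
n=11: only reaches 10(W), 8(W), 7(W), 6(W), all W → L
n=12: reaches L-position 11 → W
n=13: reaches L-position 9 → W
n=14: reaches L-position 11 → W
n=15: reaches L-position 11 → W
The starting position 15 is W: Maya should remove 4, leaving 11, handing over an L position.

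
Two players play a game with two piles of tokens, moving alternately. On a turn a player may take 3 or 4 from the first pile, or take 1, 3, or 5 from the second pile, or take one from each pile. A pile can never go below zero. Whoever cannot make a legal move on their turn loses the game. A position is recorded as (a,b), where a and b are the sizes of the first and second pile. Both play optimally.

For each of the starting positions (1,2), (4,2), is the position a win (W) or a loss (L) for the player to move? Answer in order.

Classify positions by backward induction: terminal positions (no move available) are L. From any other position, the mover wins iff some move reaches an L.
No move ever increases a pile, so every position that can arise here has a ≤ 4 and b ≤ 2; it is enough to label the cells with 0 ≤ a ≤ 4 and 0 ≤ b ≤ 2.
Every move lowers a or b (never raises either), so fill the grid row by row in increasing a, and left to right within a row: each cell's successors are then already labelled.
      b=0  b=1  b=2
a=0:    L    W    L
a=1:    L    W    L
a=2:    L    W    L
a=3:    W    W    W
a=4:    W    L    W
Cells with no legal move (terminal, hence L): (0,0), (1,0), (2,0).
The remaining L cells, each justified by listing all of its moves:
(0,2): only reaches (0,1)(W), which is W → L
(1,2): only reaches (1,1)(W), (0,1)(W), all W → L
(2,2): only reaches (2,1)(W), (1,1)(W), all W → L
(4,1): only reaches (1,1)(W), (0,1)(W), (4,0)(W), (3,0)(W), all W → L
Every other cell has at least one move into one of the L cells above, so it is W.
(1,2): one of the L cells justified above, so L
(4,2): the move to (1,2) reaches an L cell, so W

(1,2): L, (4,2): W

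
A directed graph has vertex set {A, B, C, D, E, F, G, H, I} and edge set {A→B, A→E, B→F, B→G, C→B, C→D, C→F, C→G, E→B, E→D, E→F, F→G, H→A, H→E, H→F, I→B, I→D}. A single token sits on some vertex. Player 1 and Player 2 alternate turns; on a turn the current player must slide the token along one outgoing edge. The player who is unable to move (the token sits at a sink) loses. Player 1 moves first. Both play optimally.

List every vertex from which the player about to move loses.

A, D, G

Compute win/loss labels from the base case upward. A position with no move is L. Any other position is W if it can reach an L in one move, else L.
Every edge goes from a vertex to one that appears earlier in the order G, D, F, B, E, C, A, I, H, so processing vertices in that order labels each vertex after all of its successors.
G: no outgoing edge → L
D: no outgoing edge → L
F: W (go to G, an L position)
B: W (go to G, an L position)
E: W (go to D, an L position)
C: W (go to D, an L position)
A: L (options E(W), B(W) are all W)
I: W (go to D, an L position)
H: W (go to A, an L position)
Reading off the rows marked L gives the requested list; there are 3 such vertices.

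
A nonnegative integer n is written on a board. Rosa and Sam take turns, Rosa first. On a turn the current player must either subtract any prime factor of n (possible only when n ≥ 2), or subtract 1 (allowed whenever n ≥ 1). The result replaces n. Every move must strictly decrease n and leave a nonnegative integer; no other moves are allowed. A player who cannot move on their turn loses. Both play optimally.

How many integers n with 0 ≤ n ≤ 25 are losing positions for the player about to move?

7

Label each position W (a win for the player to move) or L (a loss). A position with no legal move is L; any other position is W exactly when some move reaches an L, and L when every move reaches a W.
n=0: no move → L
n=1: reaches L-position 0 → W
n=2: reaches L-position 0 → W
n=3: reaches L-position 0 → W
n=4: only reaches 2(W), 3(W), all W → L
n=5: reaches L-position 0 → W
n=6: reaches L-position 4 → W
n=7: reaches L-position 0 → W
n=8: only reaches 6(W), 7(W), all W → L
n=9: reaches L-position 8 → W
n=10: reaches L-position 8 → W
n=11: reaches L-position 0 → W
n=12: only reaches 9(W), 10(W), 11(W), all W → L
n=13: reaches L-position 0 → W
n=14: reaches L-position 12 → W
n=15: reaches L-position 12 → W
n=16: only reaches 14(W), 15(W), all W → L
n=17: reaches L-position 0 → W
n=18: reaches L-position 16 → W
n=19: reaches L-position 0 → W
n=20: only reaches 15(W), 18(W), 19(W), all W → L
n=21: reaches L-position 20 → W
n=22: reaches L-position 20 → W
n=23: reaches L-position 0 → W
n=24: only reaches 21(W), 22(W), 23(W), all W → L
n=25: reaches L-position 20 → W
L entries with 0 ≤ n ≤ 25: n = 0, 4, 8, 12, 16, 20, 24; that makes 7.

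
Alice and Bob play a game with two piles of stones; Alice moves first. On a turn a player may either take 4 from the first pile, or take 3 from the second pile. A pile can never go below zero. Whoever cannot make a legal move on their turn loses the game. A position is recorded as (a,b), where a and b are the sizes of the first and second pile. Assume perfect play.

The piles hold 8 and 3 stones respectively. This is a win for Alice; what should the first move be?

Move to (4,3).

Compute win/loss labels from the base case upward. A position with no move is L. Any other position is W if it can reach an L in one move, else L.
No move ever increases a pile, so every position that can arise here has a ≤ 8 and b ≤ 3; it is enough to label the cells with 0 ≤ a ≤ 8 and 0 ≤ b ≤ 3.
Every move lowers a or b (never raises either), so fill the grid row by row in increasing a, and left to right within a row: each cell's successors are then already labelled.
      b=0  b=1  b=2  b=3
a=0:    L    L    L    W
a=1:    L    L    L    W
a=2:    L    L    L    W
a=3:    L    L    L    W
a=4:    W    W    W    L
a=5:    W    W    W    L
a=6:    W    W    W    L
a=7:    W    W    W    L
a=8:    L    L    L    W
Cells with no legal move (terminal, hence L): (0,0), (0,1), (0,2), (1,0), (1,1), (1,2), (2,0), (2,1), (2,2), (3,0), (3,1), (3,2).
The remaining L cells, each justified by listing all of its moves:
(4,3): L (options (0,3)(W), (4,0)(W) are all W)
(5,3): L (options (1,3)(W), (5,0)(W) are all W)
(6,3): L (options (2,3)(W), (6,0)(W) are all W)
(7,3): L (options (3,3)(W), (7,0)(W) are all W)
(8,0): L (sole option (4,0)(W) is W)
(8,1): L (sole option (4,1)(W) is W)
(8,2): L (sole option (4,2)(W) is W)
Every other cell has at least one move into one of the L cells above, so it is W.
From (8,3), the L positions reachable in one move are: (4,3), (8,0). Any move reaching one of these is winning.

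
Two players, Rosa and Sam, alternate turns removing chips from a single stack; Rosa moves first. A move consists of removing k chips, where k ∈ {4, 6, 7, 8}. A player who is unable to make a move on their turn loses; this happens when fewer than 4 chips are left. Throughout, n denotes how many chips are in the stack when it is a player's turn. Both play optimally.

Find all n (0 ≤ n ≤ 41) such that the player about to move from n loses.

Work bottom-up. With no move the player to move loses. Otherwise the position is W if at least one move leads to an L position for the opponent, and L if every move leads to a W.
n=0: no move → L
n=1: no move → L
n=2: no move → L
n=3: no move → L
n=4: →0(L), so W
n=5: →1(L), so W
n=6: →2(L), so W
n=7: →3(L), so W
n=8: →2(L), so W
n=9: →3(L), so W
n=10: →3(L), so W
n=11: →3(L), so W
n=12: →8(W), 6(W), 5(W), 4(W) — all W, so L
n=13: →9(W), 7(W), 6(W), 5(W) — all W, so L
n=14: →10(W), 8(W), 7(W), 6(W) — all W, so L
n=15: →11(W), 9(W), 8(W), 7(W) — all W, so L
n=16: →12(L), so W
n=17: →13(L), so W
n=18: →14(L), so W
n=19: →15(L), so W
n=20: →14(L), so W
n=21: →15(L), so W
n=22: →15(L), so W
n=23: →15(L), so W
n=24: →20(W), 18(W), 17(W), 16(W) — all W, so L
n=25: →21(W), 19(W), 18(W), 17(W) — all W, so L
n=26: →22(W), 20(W), 19(W), 18(W) — all W, so L
n=27: →23(W), 21(W), 20(W), 19(W) — all W, so L
n=28: →24(L), so W
n=29: →25(L), so W
n=30: →26(L), so W
n=31: →27(L), so W
n=32: →26(L), so W
n=33: →27(L), so W
n=34: →27(L), so W
n=35: →27(L), so W
n=36: →32(W), 30(W), 29(W), 28(W) — all W, so L
n=37: →33(W), 31(W), 30(W), 29(W) — all W, so L
n=38: →34(W), 32(W), 31(W), 30(W) — all W, so L
n=39: →35(W), 33(W), 32(W), 31(W) — all W, so L
n=40: →36(L), so W
n=41: →37(L), so W
Reading off the rows marked L gives the requested list; there are 16 such values of n.

0, 1, 2, 3, 12, 13, 14, 15, 24, 25, 26, 27, 36, 37, 38, 39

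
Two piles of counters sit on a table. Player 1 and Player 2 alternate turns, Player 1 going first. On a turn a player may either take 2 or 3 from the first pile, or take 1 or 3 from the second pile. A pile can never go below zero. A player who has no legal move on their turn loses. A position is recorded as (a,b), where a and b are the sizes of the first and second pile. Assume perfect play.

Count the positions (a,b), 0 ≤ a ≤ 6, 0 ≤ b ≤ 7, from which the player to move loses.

24

Classify positions by backward induction: terminal positions (no move available) are L. From any other position, the mover wins iff some move reaches an L.
Every move lowers a or b (never raises either), so fill the grid row by row in increasing a, and left to right within a row: each cell's successors are then already labelled.
      b=0  b=1  b=2  b=3  b=4  b=5  b=6  b=7
a=0:    L    W    L    W    L    W    L    W
a=1:    L    W    L    W    L    W    L    W
a=2:    W    L    W    L    W    L    W    L
a=3:    W    L    W    L    W    L    W    L
a=4:    W    W    W    W    W    W    W    W
a=5:    L    W    L    W    L    W    L    W
a=6:    L    W    L    W    L    W    L    W
Cells with no legal move (terminal, hence L): (0,0), (1,0).
The remaining L cells, each justified by listing all of its moves:
(0,2): L (sole option (0,1)(W) is W)
(0,4): L (options (0,3)(W), (0,1)(W) are all W)
(0,6): L (options (0,5)(W), (0,3)(W) are all W)
(1,2): L (sole option (1,1)(W) is W)
(1,4): L (options (1,3)(W), (1,1)(W) are all W)
(1,6): L (options (1,5)(W), (1,3)(W) are all W)
(2,1): L (options (0,1)(W), (2,0)(W) are all W)
(2,3): L (options (0,3)(W), (2,2)(W), (2,0)(W) are all W)
(2,5): L (options (0,5)(W), (2,4)(W), (2,2)(W) are all W)
(2,7): L (options (0,7)(W), (2,6)(W), (2,4)(W) are all W)
(3,1): L (options (1,1)(W), (0,1)(W), (3,0)(W) are all W)
(3,3): L (options (1,3)(W), (0,3)(W), (3,2)(W), (3,0)(W) are all W)
(3,5): L (options (1,5)(W), (0,5)(W), (3,4)(W), (3,2)(W) are all W)
(3,7): L (options (1,7)(W), (0,7)(W), (3,6)(W), (3,4)(W) are all W)
(5,0): L (options (3,0)(W), (2,0)(W) are all W)
(5,2): L (options (3,2)(W), (2,2)(W), (5,1)(W) are all W)
(5,4): L (options (3,4)(W), (2,4)(W), (5,3)(W), (5,1)(W) are all W)
(5,6): L (options (3,6)(W), (2,6)(W), (5,5)(W), (5,3)(W) are all W)
(6,0): L (options (4,0)(W), (3,0)(W) are all W)
(6,2): L (options (4,2)(W), (3,2)(W), (6,1)(W) are all W)
(6,4): L (options (4,4)(W), (3,4)(W), (6,3)(W), (6,1)(W) are all W)
(6,6): L (options (4,6)(W), (3,6)(W), (6,5)(W), (6,3)(W) are all W)
Every other cell has at least one move into one of the L cells above, so it is W.
L cells per row: a=0: 4, a=1: 4, a=2: 4, a=3: 4, a=4: 0, a=5: 4, a=6: 4; total 24.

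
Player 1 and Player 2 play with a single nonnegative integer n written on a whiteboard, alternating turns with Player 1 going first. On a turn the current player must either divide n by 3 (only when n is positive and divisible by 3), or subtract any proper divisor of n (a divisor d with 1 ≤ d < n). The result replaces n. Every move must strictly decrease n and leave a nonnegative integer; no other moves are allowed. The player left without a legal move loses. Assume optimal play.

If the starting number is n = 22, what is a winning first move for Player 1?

Move to 11.

Use the standard recursion: the mover loses at a terminal position; elsewhere, the mover wins exactly when some move hands the opponent an L position.
n=0: no move → L
n=1: no move → L
n=2: →1(L), so W
n=3: →1(L), so W
n=4: →2(W), 3(W) — all W, so L
n=5: →4(L), so W
n=6: →4(L), so W
n=7: →6(W) only, which is W, so L
n=8: →4(L), so W
n=9: →3(W), 6(W), 8(W) — all W, so L
n=10: →9(L), so W
n=11: →10(W) only, which is W, so L
n=12: →4(L), so W
n=13: →12(W) only, which is W, so L
n=14: →7(L), so W
n=15: →5(W), 10(W), 12(W), 14(W) — all W, so L
n=16: →15(L), so W
n=17: →16(W) only, which is W, so L
n=18: →9(L), so W
n=19: →18(W) only, which is W, so L
n=20: →15(L), so W
n=21: →7(L), so W
n=22: →11(L), so W
From 22, the L positions reachable in one move are: 11.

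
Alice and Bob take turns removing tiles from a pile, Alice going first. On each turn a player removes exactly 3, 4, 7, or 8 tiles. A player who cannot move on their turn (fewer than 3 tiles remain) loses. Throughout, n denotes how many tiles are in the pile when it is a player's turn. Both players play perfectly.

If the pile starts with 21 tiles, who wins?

Compute win/loss labels from the base case upward. A position with no move is L. Any other position is W if it can reach an L in one move, else L.
n=0: no move → L
n=1: no move → L
n=2: no move → L
n=3: can move to 0, which is L ⇒ W
n=4: can move to 1, which is L ⇒ W
n=5: can move to 2, which is L ⇒ W
n=6: can move to 2, which is L ⇒ W
n=7: can move to 0, which is L ⇒ W
n=8: can move to 1, which is L ⇒ W
n=9: can move to 2, which is L ⇒ W
n=10: can move to 2, which is L ⇒ W
n=11: moves to 8(W), 7(W), 4(W), 3(W); every one is W ⇒ L
n=12: moves to 9(W), 8(W), 5(W), 4(W); every one is W ⇒ L
n=13: moves to 10(W), 9(W), 6(W), 5(W); every one is W ⇒ L
n=14: can move to 11, which is L ⇒ W
n=15: can move to 12, which is L ⇒ W
n=16: can move to 13, which is L ⇒ W
n=17: can move to 13, which is L ⇒ W
n=18: can move to 11, which is L ⇒ W
n=19: can move to 12, which is L ⇒ W
n=20: can move to 13, which is L ⇒ W
n=21: can move to 13, which is L ⇒ W
The starting position 21 is W: Alice should remove 8, leaving 13, handing over an L position.

Alice wins.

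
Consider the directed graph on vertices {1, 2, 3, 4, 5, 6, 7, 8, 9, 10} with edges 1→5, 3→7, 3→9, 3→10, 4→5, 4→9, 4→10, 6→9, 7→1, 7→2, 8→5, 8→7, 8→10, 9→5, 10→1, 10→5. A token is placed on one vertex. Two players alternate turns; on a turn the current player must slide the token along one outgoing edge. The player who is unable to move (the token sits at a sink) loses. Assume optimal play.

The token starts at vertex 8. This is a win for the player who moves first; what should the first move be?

Label each position W (a win for the player to move) or L (a loss). A position with no legal move is L; any other position is W exactly when some move reaches an L, and L when every move reaches a W.
Every edge goes from a vertex to one that appears earlier in the order 5, 2, 1, 10, 7, 9, 8, 3, 4, 6, so processing vertices in that order labels each vertex after all of its successors.
5: no outgoing edge → L
2: no outgoing edge → L
1: reaches L-position 5 → W
10: reaches L-position 5 → W
7: reaches L-position 2 → W
9: reaches L-position 5 → W
8: reaches L-position 5 → W
3: only reaches 9(W), 7(W), 10(W), all W → L
4: reaches L-position 5 → W
6: only reaches 9(W), which is W → L
From 8, the L positions reachable in one move are: 5.

Move to 5.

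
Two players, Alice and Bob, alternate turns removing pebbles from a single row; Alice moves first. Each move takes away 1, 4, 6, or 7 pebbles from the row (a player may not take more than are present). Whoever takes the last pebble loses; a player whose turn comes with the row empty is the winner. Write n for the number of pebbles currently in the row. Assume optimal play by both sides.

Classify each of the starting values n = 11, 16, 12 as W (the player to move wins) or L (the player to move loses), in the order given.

11: L, 16: L, 12: W

Build the W/L table. Terminal = W. A non-terminal position is W if it has a move to some L; otherwise it is L.
n=0: no move; the opponent has just taken the last pebble and therefore loses → W
n=1: L (sole option 0(W) is W)
n=2: W (go to 1, an L position)
n=3: L (sole option 2(W) is W)
n=4: W (go to 3, an L position)
n=5: W (go to 1, an L position)
n=6: L (options 5(W), 2(W), 0(W) are all W)
n=7: W (go to 6, an L position)
n=8: W (go to 1, an L position)
n=9: W (go to 3, an L position)
n=10: W (go to 6, an L position)
n=11: L (options 10(W), 7(W), 5(W), 4(W) are all W)
n=12: W (go to 11, an L position)
n=13: W (go to 6, an L position)
n=14: L (options 13(W), 10(W), 8(W), 7(W) are all W)
n=15: W (go to 14, an L position)
n=16: L (options 15(W), 12(W), 10(W), 9(W) are all W)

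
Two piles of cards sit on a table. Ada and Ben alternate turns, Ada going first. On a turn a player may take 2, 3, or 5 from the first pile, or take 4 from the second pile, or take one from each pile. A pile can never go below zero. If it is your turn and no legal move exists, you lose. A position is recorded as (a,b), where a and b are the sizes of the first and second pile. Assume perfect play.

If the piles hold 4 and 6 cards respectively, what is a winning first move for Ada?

Move to (1,6).

Work bottom-up. With no move the player to move loses. Otherwise the position is W if at least one move leads to an L position for the opponent, and L if every move leads to a W.
No move ever increases a pile, so every position that can arise here has a ≤ 4 and b ≤ 6; it is enough to label the cells with 0 ≤ a ≤ 4 and 0 ≤ b ≤ 6.
Every move lowers a or b (never raises either), so fill the grid row by row in increasing a, and left to right within a row: each cell's successors are then already labelled.
      b=0  b=1  b=2  b=3  b=4  b=5  b=6
a=0:    L    L    L    L    W    W    W
a=1:    L    W    W    W    W    L    L
a=2:    W    W    W    W    L    L    W
a=3:    W    W    W    W    L    W    W
a=4:    W    L    L    L    W    W    W
Cells with no legal move (terminal, hence L): (0,0), (0,1), (0,2), (0,3), (1,0).
The remaining L cells, each justified by listing all of its moves:
(1,5): moves to (1,1)(W), (0,4)(W); every one is W ⇒ L
(1,6): moves to (1,2)(W), (0,5)(W); every one is W ⇒ L
(2,4): moves to (0,4)(W), (2,0)(W), (1,3)(W); every one is W ⇒ L
(2,5): moves to (0,5)(W), (2,1)(W), (1,4)(W); every one is W ⇒ L
(3,4): moves to (1,4)(W), (0,4)(W), (3,0)(W), (2,3)(W); every one is W ⇒ L
(4,1): moves to (2,1)(W), (1,1)(W), (3,0)(W); every one is W ⇒ L
(4,2): moves to (2,2)(W), (1,2)(W), (3,1)(W); every one is W ⇒ L
(4,3): moves to (2,3)(W), (1,3)(W), (3,2)(W); every one is W ⇒ L
Every other cell has at least one move into one of the L cells above, so it is W.
From (4,6), the L positions reachable in one move are: (1,6), (4,2). Any move reaching one of these is winning.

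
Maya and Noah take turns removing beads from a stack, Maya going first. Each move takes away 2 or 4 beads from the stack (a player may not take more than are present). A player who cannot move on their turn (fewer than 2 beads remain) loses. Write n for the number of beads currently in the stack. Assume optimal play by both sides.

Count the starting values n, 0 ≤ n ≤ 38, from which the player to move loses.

14

Positions with no move are L. A position that does have a move is losing for the player to move precisely when every available move leads to a winning position for the opponent. Fill in the labels:
n=0: no move → L
n=1: no move → L
n=2: reaches L-position 0 → W
n=3: reaches L-position 1 → W
n=4: reaches L-position 0 → W
n=5: reaches L-position 1 → W
n=6: only reaches 4(W), 2(W), all W → L
n=7: only reaches 5(W), 3(W), all W → L
n=8: reaches L-position 6 → W
n=9: reaches L-position 7 → W
n=10: reaches L-position 6 → W
n=11: reaches L-position 7 → W
n=12: only reaches 10(W), 8(W), all W → L
n=13: only reaches 11(W), 9(W), all W → L
n=14: reaches L-position 12 → W
n=15: reaches L-position 13 → W
n=16: reaches L-position 12 → W
n=17: reaches L-position 13 → W
n=18: only reaches 16(W), 14(W), all W → L
n=19: only reaches 17(W), 15(W), all W → L
n=20: reaches L-position 18 → W
n=21: reaches L-position 19 → W
n=22: reaches L-position 18 → W
n=23: reaches L-position 19 → W
n=24: only reaches 22(W), 20(W), all W → L
n=25: only reaches 23(W), 21(W), all W → L
n=26: reaches L-position 24 → W
n=27: reaches L-position 25 → W
n=28: reaches L-position 24 → W
n=29: reaches L-position 25 → W
n=30: only reaches 28(W), 26(W), all W → L
n=31: only reaches 29(W), 27(W), all W → L
n=32: reaches L-position 30 → W
n=33: reaches L-position 31 → W
n=34: reaches L-position 30 → W
n=35: reaches L-position 31 → W
n=36: only reaches 34(W), 32(W), all W → L
n=37: only reaches 35(W), 33(W), all W → L
n=38: reaches L-position 36 → W
L entries with 0 ≤ n ≤ 38: n = 0, 1, 6, 7, 12, 13, 18, 19, 24, 25, 30, 31, 36, 37; that makes 14.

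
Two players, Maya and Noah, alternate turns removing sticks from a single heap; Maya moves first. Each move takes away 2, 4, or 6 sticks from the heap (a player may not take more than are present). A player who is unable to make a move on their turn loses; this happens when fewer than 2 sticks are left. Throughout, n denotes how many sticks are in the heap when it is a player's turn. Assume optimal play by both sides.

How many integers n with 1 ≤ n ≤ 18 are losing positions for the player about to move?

Compute win/loss labels from the base case upward. A position with no move is L. Any other position is W if it can reach an L in one move, else L.
n=0: no move → L
n=1: no move → L
n=2: →0(L), so W
n=3: →1(L), so W
n=4: →0(L), so W
n=5: →1(L), so W
n=6: →0(L), so W
n=7: →1(L), so W
n=8: →6(W), 4(W), 2(W) — all W, so L
n=9: →7(W), 5(W), 3(W) — all W, so L
n=10: →8(L), so W
n=11: →9(L), so W
n=12: →8(L), so W
n=13: →9(L), so W
n=14: →8(L), so W
n=15: →9(L), so W
n=16: →14(W), 12(W), 10(W) — all W, so L
n=17: →15(W), 13(W), 11(W) — all W, so L
n=18: →16(L), so W
L entries with 1 ≤ n ≤ 18 (n=0 is outside the asked range and is not counted): n = 1, 8, 9, 16, 17; that makes 5.

5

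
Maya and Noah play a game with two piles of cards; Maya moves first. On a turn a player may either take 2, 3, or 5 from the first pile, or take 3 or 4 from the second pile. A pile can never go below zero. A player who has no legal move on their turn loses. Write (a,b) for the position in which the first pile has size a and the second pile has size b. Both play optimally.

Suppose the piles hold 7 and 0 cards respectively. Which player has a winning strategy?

Noah wins.

Use the standard recursion: the mover loses at a terminal position; elsewhere, the mover wins exactly when some move hands the opponent an L position.
No move ever increases a pile, so every position that can arise here has a ≤ 7 and b ≤ 0; it is enough to label the cells with 0 ≤ a ≤ 7 and 0 ≤ b ≤ 0.
Every move lowers a or b (never raises either), so fill the grid row by row in increasing a, and left to right within a row: each cell's successors are then already labelled.
      b=0
a=0:    L
a=1:    L
a=2:    W
a=3:    W
a=4:    W
a=5:    W
a=6:    W
a=7:    L
Cells with no legal move (terminal, hence L): (0,0), (1,0).
The remaining L cells, each justified by listing all of its moves:
(7,0): L (options (5,0)(W), (4,0)(W), (2,0)(W) are all W)
Every other cell has at least one move into one of the L cells above, so it is W.
Every move from (7,0) reaches a W position, so the mover loses.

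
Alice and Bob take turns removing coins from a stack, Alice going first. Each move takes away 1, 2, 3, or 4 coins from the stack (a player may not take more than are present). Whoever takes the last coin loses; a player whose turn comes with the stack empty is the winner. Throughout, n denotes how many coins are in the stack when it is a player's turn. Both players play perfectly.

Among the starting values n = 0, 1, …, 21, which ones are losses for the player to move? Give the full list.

Compute win/loss labels from the base case upward. A position with no move is W. Any other position is W if it can reach an L in one move, else L.
n=0: no move; the opponent has just taken the last coin and therefore loses → W
n=1: the only move is to 0(W), a W ⇒ L
n=2: can move to 1, which is L ⇒ W
n=3: can move to 1, which is L ⇒ W
n=4: can move to 1, which is L ⇒ W
n=5: can move to 1, which is L ⇒ W
n=6: moves to 5(W), 4(W), 3(W), 2(W); every one is W ⇒ L
n=7: can move to 6, which is L ⇒ W
n=8: can move to 6, which is L ⇒ W
n=9: can move to 6, which is L ⇒ W
n=10: can move to 6, which is L ⇒ W
n=11: moves to 10(W), 9(W), 8(W), 7(W); every one is W ⇒ L
n=12: can move to 11, which is L ⇒ W
n=13: can move to 11, which is L ⇒ W
n=14: can move to 11, which is L ⇒ W
n=15: can move to 11, which is L ⇒ W
n=16: moves to 15(W), 14(W), 13(W), 12(W); every one is W ⇒ L
n=17: can move to 16, which is L ⇒ W
n=18: can move to 16, which is L ⇒ W
n=19: can move to 16, which is L ⇒ W
n=20: can move to 16, which is L ⇒ W
n=21: moves to 20(W), 19(W), 18(W), 17(W); every one is W ⇒ L
The losing starting values of n are exactly the entries labelled L in this table (5 of them).

1, 6, 11, 16, 21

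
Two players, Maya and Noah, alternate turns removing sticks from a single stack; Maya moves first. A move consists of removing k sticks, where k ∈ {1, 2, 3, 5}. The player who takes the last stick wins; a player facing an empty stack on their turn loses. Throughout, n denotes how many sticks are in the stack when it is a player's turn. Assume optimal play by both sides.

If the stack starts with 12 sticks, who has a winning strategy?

Noah wins.

Compute win/loss labels from the base case upward. A position with no move is L. Any other position is W if it can reach an L in one move, else L.
n=0: no move → L
n=1: →0(L), so W
n=2: →0(L), so W
n=3: →0(L), so W
n=4: →3(W), 2(W), 1(W) — all W, so L
n=5: →4(L), so W
n=6: →4(L), so W
n=7: →4(L), so W
n=8: →7(W), 6(W), 5(W), 3(W) — all W, so L
n=9: →8(L), so W
n=10: →8(L), so W
n=11: →8(L), so W
n=12: →11(W), 10(W), 9(W), 7(W) — all W, so L
Every move from 12 reaches a W position, so the mover loses.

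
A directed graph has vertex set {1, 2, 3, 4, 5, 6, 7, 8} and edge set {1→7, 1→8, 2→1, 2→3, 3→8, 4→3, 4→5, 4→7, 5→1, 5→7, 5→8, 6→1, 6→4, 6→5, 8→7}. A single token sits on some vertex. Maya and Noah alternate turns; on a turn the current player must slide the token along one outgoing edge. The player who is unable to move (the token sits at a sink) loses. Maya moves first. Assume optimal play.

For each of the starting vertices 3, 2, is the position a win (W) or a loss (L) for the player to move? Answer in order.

Label each position W (a win for the player to move) or L (a loss). A position with no legal move is L; any other position is W exactly when some move reaches an L, and L when every move reaches a W.
Every edge goes from a vertex to one that appears earlier in the order 7, 8, 1, 5, 3, 4, 6, 2, so processing vertices in that order labels each vertex after all of its successors.
7: no outgoing edge → L
8: reaches L-position 7 → W
1: reaches L-position 7 → W
5: reaches L-position 7 → W
3: only reaches 8(W), which is W → L
4: reaches L-position 3 → W
6: only reaches 4(W), 5(W), 1(W), all W → L
2: reaches L-position 3 → W

3: L, 2: W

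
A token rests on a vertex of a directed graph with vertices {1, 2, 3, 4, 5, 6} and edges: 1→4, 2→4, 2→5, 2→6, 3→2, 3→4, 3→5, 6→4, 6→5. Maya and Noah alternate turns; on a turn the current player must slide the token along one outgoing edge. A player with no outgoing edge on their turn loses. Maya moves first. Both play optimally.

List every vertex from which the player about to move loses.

4, 5

Use the standard recursion: the mover loses at a terminal position; elsewhere, the mover wins exactly when some move hands the opponent an L position.
Every edge goes from a vertex to one that appears earlier in the order 5, 4, 6, 1, 2, 3, so processing vertices in that order labels each vertex after all of its successors.
5: no outgoing edge → L
4: no outgoing edge → L
6: W (go to 4, an L position)
1: W (go to 4, an L position)
2: W (go to 4, an L position)
3: W (go to 4, an L position)
Reading off the rows marked L gives the requested list; there are 2 such vertices.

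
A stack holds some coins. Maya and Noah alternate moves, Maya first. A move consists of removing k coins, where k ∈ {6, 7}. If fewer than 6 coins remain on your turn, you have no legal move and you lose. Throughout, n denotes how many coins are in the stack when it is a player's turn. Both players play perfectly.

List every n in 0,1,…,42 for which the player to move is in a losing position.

0, 1, 2, 3, 4, 5, 13, 14, 15, 16, 17, 18, 26, 27, 28, 29, 30, 31, 39, 40, 41, 42

Label each position W (a win for the player to move) or L (a loss). A position with no legal move is L; any other position is W exactly when some move reaches an L, and L when every move reaches a W.
n=0: no move → L
n=1: no move → L
n=2: no move → L
n=3: no move → L
n=4: no move → L
n=5: no move → L
n=6: reaches L-position 0 → W
n=7: reaches L-position 1 → W
n=8: reaches L-position 2 → W
n=9: reaches L-position 3 → W
n=10: reaches L-position 4 → W
n=11: reaches L-position 5 → W
n=12: reaches L-position 5 → W
n=13: only reaches 7(W), 6(W), all W → L
n=14: only reaches 8(W), 7(W), all W → L
n=15: only reaches 9(W), 8(W), all W → L
n=16: only reaches 10(W), 9(W), all W → L
n=17: only reaches 11(W), 10(W), all W → L
n=18: only reaches 12(W), 11(W), all W → L
n=19: reaches L-position 13 → W
n=20: reaches L-position 14 → W
n=21: reaches L-position 15 → W
n=22: reaches L-position 16 → W
n=23: reaches L-position 17 → W
n=24: reaches L-position 18 → W
n=25: reaches L-position 18 → W
n=26: only reaches 20(W), 19(W), all W → L
n=27: only reaches 21(W), 20(W), all W → L
n=28: only reaches 22(W), 21(W), all W → L
n=29: only reaches 23(W), 22(W), all W → L
n=30: only reaches 24(W), 23(W), all W → L
n=31: only reaches 25(W), 24(W), all W → L
n=32: reaches L-position 26 → W
n=33: reaches L-position 27 → W
n=34: reaches L-position 28 → W
n=35: reaches L-position 29 → W
n=36: reaches L-position 30 → W
n=37: reaches L-position 31 → W
n=38: reaches L-position 31 → W
n=39: only reaches 33(W), 32(W), all W → L
n=40: only reaches 34(W), 33(W), all W → L
n=41: only reaches 35(W), 34(W), all W → L
n=42: only reaches 36(W), 35(W), all W → L
Reading off the rows marked L gives the requested list; there are 22 such values of n.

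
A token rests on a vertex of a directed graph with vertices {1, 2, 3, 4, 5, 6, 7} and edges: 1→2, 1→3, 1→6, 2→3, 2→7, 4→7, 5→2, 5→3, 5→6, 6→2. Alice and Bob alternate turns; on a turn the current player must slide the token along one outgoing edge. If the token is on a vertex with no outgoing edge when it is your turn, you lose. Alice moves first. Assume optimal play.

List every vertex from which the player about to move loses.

3, 6, 7

Label each position W (a win for the player to move) or L (a loss). A position with no legal move is L; any other position is W exactly when some move reaches an L, and L when every move reaches a W.
Every edge goes from a vertex to one that appears earlier in the order 7, 3, 2, 6, 4, 1, 5, so processing vertices in that order labels each vertex after all of its successors.
7: no outgoing edge → L
3: no outgoing edge → L
2: reaches L-position 3 → W
6: only reaches 2(W), which is W → L
4: reaches L-position 7 → W
1: reaches L-position 6 → W
5: reaches L-position 6 → W
The losing starting vertices are exactly the entries labelled L in this table (3 of them).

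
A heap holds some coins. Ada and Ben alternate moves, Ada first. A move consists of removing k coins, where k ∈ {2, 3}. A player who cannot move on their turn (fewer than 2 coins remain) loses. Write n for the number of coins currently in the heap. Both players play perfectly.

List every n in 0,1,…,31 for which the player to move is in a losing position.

Positions with no move are L. A position that does have a move is losing for the player to move precisely when every available move leads to a winning position for the opponent. Fill in the labels:
n=0: no move → L
n=1: no move → L
n=2: can move to 0, which is L ⇒ W
n=3: can move to 1, which is L ⇒ W
n=4: can move to 1, which is L ⇒ W
n=5: moves to 3(W), 2(W); every one is W ⇒ L
n=6: moves to 4(W), 3(W); every one is W ⇒ L
n=7: can move to 5, which is L ⇒ W
n=8: can move to 6, which is L ⇒ W
n=9: can move to 6, which is L ⇒ W
n=10: moves to 8(W), 7(W); every one is W ⇒ L
n=11: moves to 9(W), 8(W); every one is W ⇒ L
n=12: can move to 10, which is L ⇒ W
n=13: can move to 11, which is L ⇒ W
n=14: can move to 11, which is L ⇒ W
n=15: moves to 13(W), 12(W); every one is W ⇒ L
n=16: moves to 14(W), 13(W); every one is W ⇒ L
n=17: can move to 15, which is L ⇒ W
n=18: can move to 16, which is L ⇒ W
n=19: can move to 16, which is L ⇒ W
n=20: moves to 18(W), 17(W); every one is W ⇒ L
n=21: moves to 19(W), 18(W); every one is W ⇒ L
n=22: can move to 20, which is L ⇒ W
n=23: can move to 21, which is L ⇒ W
n=24: can move to 21, which is L ⇒ W
n=25: moves to 23(W), 22(W); every one is W ⇒ L
n=26: moves to 24(W), 23(W); every one is W ⇒ L
n=27: can move to 25, which is L ⇒ W
n=28: can move to 26, which is L ⇒ W
n=29: can move to 26, which is L ⇒ W
n=30: moves to 28(W), 27(W); every one is W ⇒ L
n=31: moves to 29(W), 28(W); every one is W ⇒ L
The losing starting values of n are exactly the entries labelled L in this table (14 of them).

0, 1, 5, 6, 10, 11, 15, 16, 20, 21, 25, 26, 30, 31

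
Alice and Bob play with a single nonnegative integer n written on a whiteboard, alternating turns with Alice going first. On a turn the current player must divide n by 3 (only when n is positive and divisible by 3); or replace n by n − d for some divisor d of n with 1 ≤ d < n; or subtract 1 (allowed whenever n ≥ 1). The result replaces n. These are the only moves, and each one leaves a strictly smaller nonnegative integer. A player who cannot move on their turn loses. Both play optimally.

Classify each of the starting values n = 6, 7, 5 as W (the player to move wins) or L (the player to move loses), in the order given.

6: W, 7: L, 5: L

Work bottom-up. With no move the player to move loses. Otherwise the position is W if at least one move leads to an L position for the opponent, and L if every move leads to a W.
n=0: no move → L
n=1: can move to 0, which is L ⇒ W
n=2: the only move is to 1(W), a W ⇒ L
n=3: can move to 2, which is L ⇒ W
n=4: can move to 2, which is L ⇒ W
n=5: the only move is to 4(W), a W ⇒ L
n=6: can move to 2, which is L ⇒ W
n=7: the only move is to 6(W), a W ⇒ L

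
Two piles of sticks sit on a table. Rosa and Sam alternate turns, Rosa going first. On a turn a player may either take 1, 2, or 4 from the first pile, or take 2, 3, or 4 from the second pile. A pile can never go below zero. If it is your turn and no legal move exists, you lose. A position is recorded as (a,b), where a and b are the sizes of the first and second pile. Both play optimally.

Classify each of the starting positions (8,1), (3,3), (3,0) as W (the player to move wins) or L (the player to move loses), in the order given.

Work bottom-up. With no move the player to move loses. Otherwise the position is W if at least one move leads to an L position for the opponent, and L if every move leads to a W.
No move ever increases a pile, so every position that can arise here has a ≤ 8 and b ≤ 3; it is enough to label the cells with 0 ≤ a ≤ 8 and 0 ≤ b ≤ 3.
Every move lowers a or b (never raises either), so fill the grid row by row in increasing a, and left to right within a row: each cell's successors are then already labelled.
      b=0  b=1  b=2  b=3
a=0:    L    L    W    W
a=1:    W    W    L    L
a=2:    W    W    W    W
a=3:    L    L    W    W
a=4:    W    W    L    L
a=5:    W    W    W    W
a=6:    L    L    W    W
a=7:    W    W    L    L
a=8:    W    W    W    W
Cells with no legal move (terminal, hence L): (0,0), (0,1).
The remaining L cells, each justified by listing all of its moves:
(1,2): L (options (0,2)(W), (1,0)(W) are all W)
(1,3): L (options (0,3)(W), (1,1)(W), (1,0)(W) are all W)
(3,0): L (options (2,0)(W), (1,0)(W) are all W)
(3,1): L (options (2,1)(W), (1,1)(W) are all W)
(4,2): L (options (3,2)(W), (2,2)(W), (0,2)(W), (4,0)(W) are all W)
(4,3): L (options (3,3)(W), (2,3)(W), (0,3)(W), (4,1)(W), (4,0)(W) are all W)
(6,0): L (options (5,0)(W), (4,0)(W), (2,0)(W) are all W)
(6,1): L (options (5,1)(W), (4,1)(W), (2,1)(W) are all W)
(7,2): L (options (6,2)(W), (5,2)(W), (3,2)(W), (7,0)(W) are all W)
(7,3): L (options (6,3)(W), (5,3)(W), (3,3)(W), (7,1)(W), (7,0)(W) are all W)
Every other cell has at least one move into one of the L cells above, so it is W.
(8,1): the move to (6,1) reaches an L cell, so W
(3,3): the move to (1,3) reaches an L cell, so W
(3,0): one of the L cells justified above, so L

(8,1): W, (3,3): W, (3,0): L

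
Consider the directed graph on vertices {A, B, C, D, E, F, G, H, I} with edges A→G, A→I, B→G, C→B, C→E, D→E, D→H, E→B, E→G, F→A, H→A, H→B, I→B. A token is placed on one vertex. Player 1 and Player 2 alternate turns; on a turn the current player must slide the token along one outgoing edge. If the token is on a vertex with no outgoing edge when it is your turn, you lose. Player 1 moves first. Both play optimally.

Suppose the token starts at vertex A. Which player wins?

Work bottom-up. With no move the player to move loses. Otherwise the position is W if at least one move leads to an L position for the opponent, and L if every move leads to a W.
Every edge goes from a vertex to one that appears earlier in the order G, B, I, E, A, H, C, D, F, so processing vertices in that order labels each vertex after all of its successors.
G: no outgoing edge → L
B: can move to G, which is L ⇒ W
I: the only move is to B(W), a W ⇒ L
E: can move to G, which is L ⇒ W
A: can move to I, which is L ⇒ W
H: moves to A(W), B(W); every one is W ⇒ L
C: moves to E(W), B(W); every one is W ⇒ L
D: can move to H, which is L ⇒ W
F: the only move is to A(W), a W ⇒ L
From A Player 1 can move to I, reaching an L position.

Player 1 wins.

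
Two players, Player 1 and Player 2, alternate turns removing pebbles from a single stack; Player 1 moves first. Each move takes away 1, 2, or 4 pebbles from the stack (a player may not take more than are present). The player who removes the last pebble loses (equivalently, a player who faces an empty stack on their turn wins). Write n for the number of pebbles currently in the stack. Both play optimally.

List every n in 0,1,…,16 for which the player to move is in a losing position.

Build the W/L table. Terminal = W. A non-terminal position is W if it has a move to some L; otherwise it is L.
n=0: no move; the opponent has just taken the last pebble and therefore loses → W
n=1: L (sole option 0(W) is W)
n=2: W (go to 1, an L position)
n=3: W (go to 1, an L position)
n=4: L (options 3(W), 2(W), 0(W) are all W)
n=5: W (go to 4, an L position)
n=6: W (go to 4, an L position)
n=7: L (options 6(W), 5(W), 3(W) are all W)
n=8: W (go to 7, an L position)
n=9: W (go to 7, an L position)
n=10: L (options 9(W), 8(W), 6(W) are all W)
n=11: W (go to 10, an L position)
n=12: W (go to 10, an L position)
n=13: L (options 12(W), 11(W), 9(W) are all W)
n=14: W (go to 13, an L position)
n=15: W (go to 13, an L position)
n=16: L (options 15(W), 14(W), 12(W) are all W)
The losing starting values of n are exactly the entries labelled L in this table (6 of them).

1, 4, 7, 10, 13, 16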